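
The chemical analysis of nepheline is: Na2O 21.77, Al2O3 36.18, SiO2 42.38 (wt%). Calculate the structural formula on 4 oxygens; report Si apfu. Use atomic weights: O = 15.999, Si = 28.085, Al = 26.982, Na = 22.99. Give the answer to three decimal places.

0.998 Si apfu

Na2O: 21.77/61.979 = 0.35125 mol → 0.70250 mol Na, 0.35125 mol O.
Al2O3: 36.18/101.961 = 0.35484 mol → 0.70968 mol Al, 1.06452 mol O.
SiO2: 42.38/60.083 = 0.70536 mol → 0.70536 mol Si, 1.41072 mol O.
Total oxygen = 2.82649 mol. Normalization factor = 4/2.82649 = 1.41518.
Si per 4 O = 0.70536 × 1.41518 = 0.998.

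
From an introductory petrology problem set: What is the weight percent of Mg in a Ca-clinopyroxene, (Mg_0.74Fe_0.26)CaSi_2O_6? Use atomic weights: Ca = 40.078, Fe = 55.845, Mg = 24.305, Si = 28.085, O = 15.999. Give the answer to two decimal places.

8.00 wt%

Molar mass of (Mg_0.74Fe_0.26)CaSi_2O_6: 0.74*24.305 + 0.26*55.845 + 1*40.078 + 2*28.085 + 6*15.999 = 224.747 g/mol.
Mass of Mg per formula unit: 0.74 × 24.305 = 17.986 g.
Weight fraction Mg = 17.986 / 224.747 = 0.0800.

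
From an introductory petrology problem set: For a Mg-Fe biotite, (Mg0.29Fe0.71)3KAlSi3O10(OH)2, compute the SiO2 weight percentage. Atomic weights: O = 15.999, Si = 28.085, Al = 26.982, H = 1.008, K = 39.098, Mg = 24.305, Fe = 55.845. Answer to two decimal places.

37.21 wt%

Formula mass = 484.434 g/mol.
3 Si → 3.0000 mol SiO2 per formula unit; M(SiO2) = 60.083, so SiO2 mass = 180.249 g.
180.249/484.434 × 100 = 37.21 wt%.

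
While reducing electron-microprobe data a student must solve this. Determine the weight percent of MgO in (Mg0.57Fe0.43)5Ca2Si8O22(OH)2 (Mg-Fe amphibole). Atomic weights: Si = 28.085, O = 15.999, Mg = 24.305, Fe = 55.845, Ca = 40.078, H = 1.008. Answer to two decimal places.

Formula mass = 880.164 g/mol.
2.85 Mg → 2.8500 mol MgO per formula unit; M(MgO) = 40.304, so MgO mass = 114.866 g.
114.866/880.164 × 100 = 13.05 wt%.

13.05 wt%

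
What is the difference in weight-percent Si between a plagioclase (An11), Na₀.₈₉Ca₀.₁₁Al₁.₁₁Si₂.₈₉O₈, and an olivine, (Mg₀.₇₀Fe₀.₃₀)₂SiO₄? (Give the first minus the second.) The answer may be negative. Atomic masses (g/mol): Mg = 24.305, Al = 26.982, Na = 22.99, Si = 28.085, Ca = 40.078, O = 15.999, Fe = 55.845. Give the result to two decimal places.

13.15 percentage points

M(Na₀.₈₉Ca₀.₁₁Al₁.₁₁Si₂.₈₉O₈) = 263.977 g/mol, so wt% Si = 81.166/263.977 × 100 = 30.75%.
M((Mg₀.₇₀Fe₀.₃₀)₂SiO₄) = 159.615 g/mol, so wt% Si = 28.085/159.615 × 100 = 17.60%.
30.75 − 17.60 = 13.15 pp.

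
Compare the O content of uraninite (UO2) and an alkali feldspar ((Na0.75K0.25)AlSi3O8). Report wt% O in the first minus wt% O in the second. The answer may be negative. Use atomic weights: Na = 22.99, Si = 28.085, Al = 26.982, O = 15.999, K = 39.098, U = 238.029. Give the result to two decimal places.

-36.22 percentage points

First mineral: 31.998 g O in 270.027 g formula = 11.85 wt% O.
Second mineral: 127.992 g O in 266.246 g formula = 48.07 wt% O.
11.85% − 48.07% gives a difference of -36.22 percentage points.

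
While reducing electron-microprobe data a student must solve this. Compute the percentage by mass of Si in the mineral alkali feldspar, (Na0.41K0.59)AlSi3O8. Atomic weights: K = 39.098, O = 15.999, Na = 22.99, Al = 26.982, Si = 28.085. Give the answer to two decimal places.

M((Na0.41K0.59)AlSi3O8) = 271.723 g/mol.
Si contributes 3 × 28.085 = 84.255 g per mole.
84.255/271.723 = 0.3101 → 31.01%.

31.01 weight percent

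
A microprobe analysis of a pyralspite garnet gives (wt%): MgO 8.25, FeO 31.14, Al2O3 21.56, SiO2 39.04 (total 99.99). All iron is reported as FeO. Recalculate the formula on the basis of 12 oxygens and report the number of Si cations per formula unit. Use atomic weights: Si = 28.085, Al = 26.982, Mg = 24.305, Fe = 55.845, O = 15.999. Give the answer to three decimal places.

MgO: 8.25/40.304 = 0.20469 mol → 0.20469 mol Mg, 0.20469 mol O.
FeO: 31.14/71.844 = 0.43344 mol → 0.43344 mol Fe, 0.43344 mol O.
Al2O3: 21.56/101.961 = 0.21145 mol → 0.42290 mol Al, 0.63435 mol O.
SiO2: 39.04/60.083 = 0.64977 mol → 0.64977 mol Si, 1.29954 mol O.
Total oxygen = 2.57202 mol. Normalization factor = 12/2.57202 = 4.66559.
Si per 12 O = 0.64977 × 4.66559 = 3.032.

3.032 Si apfu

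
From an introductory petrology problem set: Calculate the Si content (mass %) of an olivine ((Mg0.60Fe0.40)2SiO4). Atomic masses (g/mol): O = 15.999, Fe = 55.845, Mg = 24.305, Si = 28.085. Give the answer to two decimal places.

16.93 mass %

Formula mass = 1.20*24.305 + 0.80*55.845 + 1*28.085 + 4*15.999 = 165.923 g/mol, of which 28.085 g is Si.
So Si makes up 28.085/165.923 = 0.1693 of the mass, i.e. 16.93%.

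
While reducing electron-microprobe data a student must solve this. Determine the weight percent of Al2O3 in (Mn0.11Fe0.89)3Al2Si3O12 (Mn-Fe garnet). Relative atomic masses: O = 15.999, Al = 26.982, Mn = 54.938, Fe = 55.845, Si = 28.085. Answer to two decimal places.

20.50 wt%

Molar mass of (Mn0.11Fe0.89)3Al2Si3O12 = 0.33·54.938 + 2.67·55.845 + 2·26.982 + 3·28.085 + 12·15.999 = 497.443 g/mol.
Each formula unit contains 2 Al, equivalent to 2/2 = 1.0000 mol Al2O3.
M(Al2O3) = 2×26.982 + 3×15.999 = 101.961 g/mol.
Mass of Al2O3 per formula unit = 1.0000 × 101.961 = 101.961 g.
Al2O3 wt% = 101.961 / 497.443 × 100 = 20.50%.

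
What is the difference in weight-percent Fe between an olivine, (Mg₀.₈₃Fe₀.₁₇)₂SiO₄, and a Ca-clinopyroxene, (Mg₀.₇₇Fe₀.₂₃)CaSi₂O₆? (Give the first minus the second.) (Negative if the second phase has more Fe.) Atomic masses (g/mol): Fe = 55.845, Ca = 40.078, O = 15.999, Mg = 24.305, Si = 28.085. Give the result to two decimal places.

6.80 percentage points

First mineral: 18.987 g Fe in 151.415 g formula = 12.54 wt% Fe.
Second mineral: 12.844 g Fe in 223.801 g formula = 5.74 wt% Fe.
12.54% − 5.74% gives a difference of 6.80 percentage points.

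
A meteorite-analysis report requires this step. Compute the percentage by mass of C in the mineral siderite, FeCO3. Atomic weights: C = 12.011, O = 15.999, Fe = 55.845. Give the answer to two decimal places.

Formula mass = 1*55.845 + 1*12.011 + 3*15.999 = 115.853 g/mol, of which 12.011 g is C.
So C makes up 12.011/115.853 = 0.1037 of the mass, i.e. 10.37%.

10.37 weight percent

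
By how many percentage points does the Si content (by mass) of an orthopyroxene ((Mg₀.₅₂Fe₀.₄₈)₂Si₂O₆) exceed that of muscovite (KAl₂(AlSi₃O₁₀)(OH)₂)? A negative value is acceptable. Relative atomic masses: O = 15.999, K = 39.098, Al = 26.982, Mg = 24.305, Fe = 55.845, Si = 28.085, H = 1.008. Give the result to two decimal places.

3.16 percentage points

M((Mg₀.₅₂Fe₀.₄₈)₂Si₂O₆) = 231.052 g/mol, so wt% Si = 56.170/231.052 × 100 = 24.31%.
M(KAl₂(AlSi₃O₁₀)(OH)₂) = 398.303 g/mol, so wt% Si = 84.255/398.303 × 100 = 21.15%.
24.31 − 21.15 = 3.16 pp.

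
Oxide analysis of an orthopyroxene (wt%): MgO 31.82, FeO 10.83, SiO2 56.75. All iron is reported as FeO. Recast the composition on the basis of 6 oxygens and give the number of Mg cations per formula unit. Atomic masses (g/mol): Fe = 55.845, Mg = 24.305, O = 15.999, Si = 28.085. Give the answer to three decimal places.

MgO (M=40.304): mol = 0.78950; Mg = 0.78950, O = 0.78950.
FeO (M=71.844): mol = 0.15074; Fe = 0.15074, O = 0.15074.
SiO2 (M=60.083): mol = 0.94453; Si = 0.94453, O = 1.88906.
ΣO = 2.82930; factor = 6/ΣO = 2.12067.
Mg apfu = 0.78950 × 2.12067 = 1.674.

1.674 Mg apfu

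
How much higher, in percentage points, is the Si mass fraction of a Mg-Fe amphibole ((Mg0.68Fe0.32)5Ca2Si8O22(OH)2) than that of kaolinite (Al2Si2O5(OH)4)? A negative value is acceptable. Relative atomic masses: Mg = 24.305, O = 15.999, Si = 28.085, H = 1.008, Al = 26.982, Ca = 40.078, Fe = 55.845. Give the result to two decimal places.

M((Mg0.68Fe0.32)5Ca2Si8O22(OH)2) = 862.817 g/mol, so wt% Si = 224.680/862.817 × 100 = 26.04%.
M(Al2Si2O5(OH)4) = 258.157 g/mol, so wt% Si = 56.170/258.157 × 100 = 21.76%.
26.04 − 21.76 = 4.28 pp.

4.28 percentage points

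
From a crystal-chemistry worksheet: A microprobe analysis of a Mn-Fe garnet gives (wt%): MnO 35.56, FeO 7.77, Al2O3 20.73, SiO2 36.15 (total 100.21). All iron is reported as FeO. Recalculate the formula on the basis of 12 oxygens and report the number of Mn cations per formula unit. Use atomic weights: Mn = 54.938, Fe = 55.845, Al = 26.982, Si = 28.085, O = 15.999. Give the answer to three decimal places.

MnO (M=70.937): mol = 0.50129; Mn = 0.50129, O = 0.50129.
FeO (M=71.844): mol = 0.10815; Fe = 0.10815, O = 0.10815.
Al2O3 (M=101.961): mol = 0.20331; Al = 0.40662, O = 0.60993.
SiO2 (M=60.083): mol = 0.60167; Si = 0.60167, O = 1.20334.
ΣO = 2.42271; factor = 12/ΣO = 4.95313.
Mn apfu = 0.50129 × 4.95313 = 2.483.

2.483 Mn apfu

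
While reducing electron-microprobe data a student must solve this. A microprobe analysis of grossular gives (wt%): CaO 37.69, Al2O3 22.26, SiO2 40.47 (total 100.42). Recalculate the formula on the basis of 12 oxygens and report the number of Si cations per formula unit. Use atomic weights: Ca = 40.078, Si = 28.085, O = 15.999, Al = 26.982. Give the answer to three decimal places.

3.023 Si apfu

CaO (M=56.077): mol = 0.67211; Ca = 0.67211, O = 0.67211.
Al2O3 (M=101.961): mol = 0.21832; Al = 0.43664, O = 0.65496.
SiO2 (M=60.083): mol = 0.67357; Si = 0.67357, O = 1.34714.
ΣO = 2.67421; factor = 12/ΣO = 4.48731.
Si apfu = 0.67357 × 4.48731 = 3.023.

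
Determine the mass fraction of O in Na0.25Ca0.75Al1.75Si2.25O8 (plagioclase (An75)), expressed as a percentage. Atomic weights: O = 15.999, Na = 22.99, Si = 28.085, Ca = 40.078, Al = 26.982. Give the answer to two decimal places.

46.68 wt%

Formula mass = 0.25·22.99 + 0.75·40.078 + 1.75·26.982 + 2.25·28.085 + 8·15.999 = 274.208 g/mol, of which 127.992 g is O.
So O makes up 127.992/274.208 = 0.4668 of the mass, i.e. 46.68%.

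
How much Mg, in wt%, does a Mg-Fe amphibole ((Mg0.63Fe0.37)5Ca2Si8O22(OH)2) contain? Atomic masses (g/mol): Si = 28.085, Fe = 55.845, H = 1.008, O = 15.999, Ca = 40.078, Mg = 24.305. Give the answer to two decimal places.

Molar mass of (Mg0.63Fe0.37)5Ca2Si8O22(OH)2: 3.15×24.305 + 1.85×55.845 + 2×40.078 + 8×28.085 + 24×15.999 + 2×1.008 = 870.702 g/mol.
Mass of Mg per formula unit: 3.15 × 24.305 = 76.561 g.
Weight fraction Mg = 76.561 / 870.702 = 0.0879.

8.79 wt%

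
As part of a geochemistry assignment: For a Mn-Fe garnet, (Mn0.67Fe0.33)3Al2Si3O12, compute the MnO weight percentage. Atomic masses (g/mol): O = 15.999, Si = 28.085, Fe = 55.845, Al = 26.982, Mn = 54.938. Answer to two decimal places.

28.75 wt%

Molar mass of (Mn0.67Fe0.33)3Al2Si3O12 = 2.01·54.938 + 0.99·55.845 + 2·26.982 + 3·28.085 + 12·15.999 = 495.919 g/mol.
Each formula unit contains 2.01 Mn, equivalent to 2.01/1 = 2.0100 mol MnO.
M(MnO) = 1×54.938 + 1×15.999 = 70.937 g/mol.
Mass of MnO per formula unit = 2.0100 × 70.937 = 142.583 g.
MnO wt% = 142.583 / 495.919 × 100 = 28.75%.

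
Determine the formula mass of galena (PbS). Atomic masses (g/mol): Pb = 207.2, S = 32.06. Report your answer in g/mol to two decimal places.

239.26 g/mol

Pb: 1 × 207.2 = 207.2000
S: 1 × 32.06 = 32.0600
Summing the contributions gives the formula mass.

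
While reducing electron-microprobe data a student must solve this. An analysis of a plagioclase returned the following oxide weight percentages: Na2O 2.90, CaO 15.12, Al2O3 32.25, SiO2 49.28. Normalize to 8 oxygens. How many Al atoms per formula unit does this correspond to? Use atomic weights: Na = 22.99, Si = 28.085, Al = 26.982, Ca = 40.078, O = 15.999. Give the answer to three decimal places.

1.742 Al apfu

Na2O (M=61.979): mol = 0.04679; Na = 0.09358, O = 0.04679.
CaO (M=56.077): mol = 0.26963; Ca = 0.26963, O = 0.26963.
Al2O3 (M=101.961): mol = 0.31630; Al = 0.63260, O = 0.94890.
SiO2 (M=60.083): mol = 0.82020; Si = 0.82020, O = 1.64040.
ΣO = 2.90572; factor = 8/ΣO = 2.75319.
Al apfu = 0.63260 × 2.75319 = 1.742.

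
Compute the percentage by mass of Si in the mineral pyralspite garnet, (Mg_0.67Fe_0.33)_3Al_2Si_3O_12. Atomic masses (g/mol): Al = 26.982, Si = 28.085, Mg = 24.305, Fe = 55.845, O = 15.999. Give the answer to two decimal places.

M((Mg_0.67Fe_0.33)_3Al_2Si_3O_12) = 434.347 g/mol.
Si contributes 3 × 28.085 = 84.255 g per mole.
84.255/434.347 = 0.1940 → 19.40%.

19.40 mass %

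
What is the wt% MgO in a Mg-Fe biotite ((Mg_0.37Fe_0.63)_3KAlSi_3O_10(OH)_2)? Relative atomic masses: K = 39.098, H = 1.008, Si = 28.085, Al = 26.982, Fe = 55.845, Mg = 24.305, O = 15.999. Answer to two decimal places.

9.38 wt%

Formula mass = 476.865 g/mol.
1.11 Mg → 1.1100 mol MgO per formula unit; M(MgO) = 40.304, so MgO mass = 44.737 g.
44.737/476.865 × 100 = 9.38 wt%.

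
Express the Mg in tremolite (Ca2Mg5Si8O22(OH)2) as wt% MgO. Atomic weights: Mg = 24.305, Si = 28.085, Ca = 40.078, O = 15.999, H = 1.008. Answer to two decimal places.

M(Ca2Mg5Si8O22(OH)2) = 812.353 g/mol; M(MgO) = 40.304 g/mol.
Moles MgO per formula unit = 5 Mg ÷ 1 = 5.0000.
MgO fraction = (5.0000 × 40.304) / 812.353 = 201.520/812.353 = 0.2481.

24.81 wt%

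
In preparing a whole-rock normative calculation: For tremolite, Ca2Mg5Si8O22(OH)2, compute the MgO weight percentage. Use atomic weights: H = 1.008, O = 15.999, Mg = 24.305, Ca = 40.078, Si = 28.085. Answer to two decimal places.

24.81 wt%

M(Ca2Mg5Si8O22(OH)2) = 812.353 g/mol; M(MgO) = 40.304 g/mol.
Moles MgO per formula unit = 5 Mg ÷ 1 = 5.0000.
MgO fraction = (5.0000 × 40.304) / 812.353 = 201.520/812.353 = 0.2481.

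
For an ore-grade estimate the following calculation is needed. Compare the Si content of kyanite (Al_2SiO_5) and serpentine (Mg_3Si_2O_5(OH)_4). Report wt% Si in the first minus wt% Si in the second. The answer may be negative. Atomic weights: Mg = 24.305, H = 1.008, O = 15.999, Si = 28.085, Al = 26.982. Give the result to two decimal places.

-2.94 percentage points

Si in Al_2SiO_5: molar mass 162.044 g/mol; 1×28.085 = 28.085 g → 17.33 wt%.
Si in Mg_3Si_2O_5(OH)_4: molar mass 277.108 g/mol; 2×28.085 = 56.170 g → 20.27 wt%.
Difference = 17.33 − 20.27 = -2.94 percentage points.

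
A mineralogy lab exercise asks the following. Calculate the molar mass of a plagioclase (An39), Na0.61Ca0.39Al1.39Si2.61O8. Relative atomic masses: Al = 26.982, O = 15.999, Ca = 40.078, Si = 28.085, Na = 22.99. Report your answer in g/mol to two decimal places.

268.45 g/mol

The formula mass is the sum 0.61×22.99 + 0.39×40.078 + 1.39×26.982 + 2.61×28.085 + 8×15.999.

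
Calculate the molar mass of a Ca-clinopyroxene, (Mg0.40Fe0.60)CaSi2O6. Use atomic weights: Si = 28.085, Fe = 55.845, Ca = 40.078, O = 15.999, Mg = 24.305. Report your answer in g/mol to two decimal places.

235.47 g/mol

M = 0.40·24.305 + 0.60·55.845 + 1·40.078 + 2·28.085 + 6·15.999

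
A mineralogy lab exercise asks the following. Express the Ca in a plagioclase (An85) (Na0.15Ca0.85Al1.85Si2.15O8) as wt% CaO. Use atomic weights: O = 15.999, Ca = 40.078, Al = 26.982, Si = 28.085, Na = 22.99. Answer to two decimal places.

Molar mass of Na0.15Ca0.85Al1.85Si2.15O8 = 0.15·22.99 + 0.85·40.078 + 1.85·26.982 + 2.15·28.085 + 8·15.999 = 275.806 g/mol.
Each formula unit contains 0.85 Ca, equivalent to 0.85/1 = 0.8500 mol CaO.
M(CaO) = 1×40.078 + 1×15.999 = 56.077 g/mol.
Mass of CaO per formula unit = 0.8500 × 56.077 = 47.665 g.
CaO wt% = 47.665 / 275.806 × 100 = 17.28%.

17.28 wt%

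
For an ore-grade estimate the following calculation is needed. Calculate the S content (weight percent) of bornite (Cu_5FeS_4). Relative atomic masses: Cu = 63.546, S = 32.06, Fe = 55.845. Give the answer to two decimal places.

25.56 weight percent

Molar mass of Cu_5FeS_4: 5·63.546 + 1·55.845 + 4·32.06 = 501.815 g/mol.
Mass of S per formula unit: 4 × 32.06 = 128.240 g.
Weight fraction S = 128.240 / 501.815 = 0.2556.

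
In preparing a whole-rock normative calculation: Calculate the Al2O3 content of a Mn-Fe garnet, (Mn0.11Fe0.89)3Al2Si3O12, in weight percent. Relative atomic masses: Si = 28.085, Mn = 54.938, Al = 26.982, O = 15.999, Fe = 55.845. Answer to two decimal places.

20.50 wt%

M((Mn0.11Fe0.89)3Al2Si3O12) = 497.443 g/mol; M(Al2O3) = 101.961 g/mol.
Moles Al2O3 per formula unit = 2 Al ÷ 2 = 1.0000.
Al2O3 fraction = (1.0000 × 101.961) / 497.443 = 101.961/497.443 = 0.2050.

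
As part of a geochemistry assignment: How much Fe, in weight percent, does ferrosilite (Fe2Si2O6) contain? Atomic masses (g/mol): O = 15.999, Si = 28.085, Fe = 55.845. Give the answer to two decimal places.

M(Fe2Si2O6) = 263.854 g/mol.
Fe contributes 2 × 55.845 = 111.690 g per mole.
111.690/263.854 = 0.4233 → 42.33%.

42.33 weight percent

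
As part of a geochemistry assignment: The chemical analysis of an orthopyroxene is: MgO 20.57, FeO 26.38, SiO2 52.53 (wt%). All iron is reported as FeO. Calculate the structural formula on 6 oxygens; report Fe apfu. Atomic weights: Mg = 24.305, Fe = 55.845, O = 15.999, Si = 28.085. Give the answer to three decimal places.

MgO: 20.57/40.304 = 0.51037 mol → 0.51037 mol Mg, 0.51037 mol O.
FeO: 26.38/71.844 = 0.36718 mol → 0.36718 mol Fe, 0.36718 mol O.
SiO2: 52.53/60.083 = 0.87429 mol → 0.87429 mol Si, 1.74858 mol O.
Total oxygen = 2.62613 mol. Normalization factor = 6/2.62613 = 2.28473.
Fe per 6 O = 0.36718 × 2.28473 = 0.839.

0.839 Fe apfu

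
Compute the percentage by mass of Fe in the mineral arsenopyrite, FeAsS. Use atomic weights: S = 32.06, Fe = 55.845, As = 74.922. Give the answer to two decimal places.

Formula mass = 1×55.845 + 1×74.922 + 1×32.06 = 162.827 g/mol, of which 55.845 g is Fe.
So Fe makes up 55.845/162.827 = 0.3430 of the mass, i.e. 34.30%.

34.30 wt%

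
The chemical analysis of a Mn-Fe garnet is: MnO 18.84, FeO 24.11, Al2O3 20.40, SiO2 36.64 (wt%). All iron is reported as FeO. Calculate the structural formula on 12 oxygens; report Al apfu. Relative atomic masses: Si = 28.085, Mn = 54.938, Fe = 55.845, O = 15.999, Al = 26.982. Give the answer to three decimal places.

1.983 Al apfu

MnO (M=70.937): mol = 0.26559; Mn = 0.26559, O = 0.26559.
FeO (M=71.844): mol = 0.33559; Fe = 0.33559, O = 0.33559.
Al2O3 (M=101.961): mol = 0.20008; Al = 0.40016, O = 0.60024.
SiO2 (M=60.083): mol = 0.60982; Si = 0.60982, O = 1.21964.
ΣO = 2.42106; factor = 12/ΣO = 4.95651.
Al apfu = 0.40016 × 4.95651 = 1.983.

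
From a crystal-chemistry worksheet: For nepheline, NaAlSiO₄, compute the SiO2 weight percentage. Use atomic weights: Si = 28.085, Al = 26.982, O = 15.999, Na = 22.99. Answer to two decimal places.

M(NaAlSiO₄) = 142.053 g/mol; M(SiO2) = 60.083 g/mol.
Moles SiO2 per formula unit = 1 Si ÷ 1 = 1.0000.
SiO2 fraction = (1.0000 × 60.083) / 142.053 = 60.083/142.053 = 0.4230.

42.30 wt%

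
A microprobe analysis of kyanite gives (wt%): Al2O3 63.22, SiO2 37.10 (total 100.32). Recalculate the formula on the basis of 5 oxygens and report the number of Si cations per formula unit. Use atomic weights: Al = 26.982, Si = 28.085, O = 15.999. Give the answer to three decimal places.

Al2O3 (M=101.961): mol = 0.62004; Al = 1.24008, O = 1.86012.
SiO2 (M=60.083): mol = 0.61748; Si = 0.61748, O = 1.23496.
ΣO = 3.09508; factor = 5/ΣO = 1.61547.
Si apfu = 0.61748 × 1.61547 = 0.998.

0.998 Si apfu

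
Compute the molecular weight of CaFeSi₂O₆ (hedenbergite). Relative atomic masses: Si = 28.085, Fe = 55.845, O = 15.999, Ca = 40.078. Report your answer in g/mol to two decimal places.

The formula mass is the sum 1(40.078) + 1(55.845) + 2(28.085) + 6(15.999).

248.09 g/mol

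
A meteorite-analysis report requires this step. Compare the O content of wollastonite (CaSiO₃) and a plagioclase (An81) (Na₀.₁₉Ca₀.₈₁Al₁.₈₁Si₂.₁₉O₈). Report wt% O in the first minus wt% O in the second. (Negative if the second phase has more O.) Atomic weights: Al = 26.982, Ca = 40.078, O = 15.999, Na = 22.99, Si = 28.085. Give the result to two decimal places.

M(CaSiO₃) = 116.160 g/mol, so wt% O = 47.997/116.160 × 100 = 41.32%.
M(Na₀.₁₉Ca₀.₈₁Al₁.₈₁Si₂.₁₉O₈) = 275.167 g/mol, so wt% O = 127.992/275.167 × 100 = 46.51%.
41.32 − 46.51 = -5.19 pp.

-5.19 percentage points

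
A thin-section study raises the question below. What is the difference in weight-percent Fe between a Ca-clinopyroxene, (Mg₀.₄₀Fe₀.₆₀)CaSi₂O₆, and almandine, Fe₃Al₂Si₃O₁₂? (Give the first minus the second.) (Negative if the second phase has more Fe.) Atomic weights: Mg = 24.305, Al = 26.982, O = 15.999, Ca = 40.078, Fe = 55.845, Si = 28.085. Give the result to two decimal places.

-19.43 percentage points

Fe in (Mg₀.₄₀Fe₀.₆₀)CaSi₂O₆: molar mass 235.471 g/mol; 0.60×55.845 = 33.507 g → 14.23 wt%.
Fe in Fe₃Al₂Si₃O₁₂: molar mass 497.742 g/mol; 3×55.845 = 167.535 g → 33.66 wt%.
Difference = 14.23 − 33.66 = -19.43 percentage points.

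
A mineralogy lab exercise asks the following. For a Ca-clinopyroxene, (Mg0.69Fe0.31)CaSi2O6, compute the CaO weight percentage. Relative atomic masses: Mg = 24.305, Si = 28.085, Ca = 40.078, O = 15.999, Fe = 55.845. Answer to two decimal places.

24.78 wt%

Molar mass of (Mg0.69Fe0.31)CaSi2O6 = 0.69·24.305 + 0.31·55.845 + 1·40.078 + 2·28.085 + 6·15.999 = 226.324 g/mol.
Each formula unit contains 1 Ca, equivalent to 1/1 = 1.0000 mol CaO.
M(CaO) = 1×40.078 + 1×15.999 = 56.077 g/mol.
Mass of CaO per formula unit = 1.0000 × 56.077 = 56.077 g.
CaO wt% = 56.077 / 226.324 × 100 = 24.78%.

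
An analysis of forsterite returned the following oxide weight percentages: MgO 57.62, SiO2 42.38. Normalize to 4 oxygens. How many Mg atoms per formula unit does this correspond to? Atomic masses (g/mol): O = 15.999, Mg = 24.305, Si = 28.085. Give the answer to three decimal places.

2.013 Mg apfu

MgO: 57.62/40.304 = 1.42963 mol → 1.42963 mol Mg, 1.42963 mol O.
SiO2: 42.38/60.083 = 0.70536 mol → 0.70536 mol Si, 1.41072 mol O.
Total oxygen = 2.84035 mol. Normalization factor = 4/2.84035 = 1.40828.
Mg per 4 O = 1.42963 × 1.40828 = 2.013.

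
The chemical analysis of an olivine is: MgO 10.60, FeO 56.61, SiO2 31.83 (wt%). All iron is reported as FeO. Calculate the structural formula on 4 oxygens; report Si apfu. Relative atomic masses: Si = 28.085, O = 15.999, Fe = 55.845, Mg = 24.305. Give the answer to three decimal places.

1.004 Si apfu

MgO: 10.60/40.304 = 0.26300 mol → 0.26300 mol Mg, 0.26300 mol O.
FeO: 56.61/71.844 = 0.78796 mol → 0.78796 mol Fe, 0.78796 mol O.
SiO2: 31.83/60.083 = 0.52977 mol → 0.52977 mol Si, 1.05954 mol O.
Total oxygen = 2.11050 mol. Normalization factor = 4/2.11050 = 1.89529.
Si per 4 O = 0.52977 × 1.89529 = 1.004.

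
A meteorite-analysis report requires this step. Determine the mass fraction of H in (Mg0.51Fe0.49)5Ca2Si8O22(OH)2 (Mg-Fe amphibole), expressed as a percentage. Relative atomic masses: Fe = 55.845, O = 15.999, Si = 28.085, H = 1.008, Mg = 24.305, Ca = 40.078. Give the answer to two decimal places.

M((Mg0.51Fe0.49)5Ca2Si8O22(OH)2) = 889.626 g/mol.
H contributes 2 × 1.008 = 2.016 g per mole.
2.016/889.626 = 0.0023 → 0.23%.

0.23 mass %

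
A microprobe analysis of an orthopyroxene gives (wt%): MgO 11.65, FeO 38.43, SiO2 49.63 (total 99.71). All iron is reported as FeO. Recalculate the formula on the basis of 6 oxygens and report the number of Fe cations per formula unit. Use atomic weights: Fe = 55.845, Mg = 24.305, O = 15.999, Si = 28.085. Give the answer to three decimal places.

MgO (M=40.304): mol = 0.28905; Mg = 0.28905, O = 0.28905.
FeO (M=71.844): mol = 0.53491; Fe = 0.53491, O = 0.53491.
SiO2 (M=60.083): mol = 0.82602; Si = 0.82602, O = 1.65204.
ΣO = 2.47600; factor = 6/ΣO = 2.42326.
Fe apfu = 0.53491 × 2.42326 = 1.296.

1.296 Fe apfu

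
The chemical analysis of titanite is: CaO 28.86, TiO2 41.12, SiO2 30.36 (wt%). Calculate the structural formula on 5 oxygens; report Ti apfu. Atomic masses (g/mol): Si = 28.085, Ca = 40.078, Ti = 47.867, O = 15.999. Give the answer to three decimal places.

CaO: 28.86/56.077 = 0.51465 mol → 0.51465 mol Ca, 0.51465 mol O.
TiO2: 41.12/79.865 = 0.51487 mol → 0.51487 mol Ti, 1.02974 mol O.
SiO2: 30.36/60.083 = 0.50530 mol → 0.50530 mol Si, 1.01060 mol O.
Total oxygen = 2.55499 mol. Normalization factor = 5/2.55499 = 1.95695.
Ti per 5 O = 0.51487 × 1.95695 = 1.008.

1.008 Ti apfu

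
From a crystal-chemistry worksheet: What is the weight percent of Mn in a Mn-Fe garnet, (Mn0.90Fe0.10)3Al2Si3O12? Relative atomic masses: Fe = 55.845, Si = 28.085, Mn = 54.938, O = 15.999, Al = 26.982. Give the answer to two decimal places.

29.95 weight percent

M((Mn0.90Fe0.10)3Al2Si3O12) = 495.293 g/mol.
Mn contributes 2.70 × 54.938 = 148.333 g per mole.
148.333/495.293 = 0.2995 → 29.95%.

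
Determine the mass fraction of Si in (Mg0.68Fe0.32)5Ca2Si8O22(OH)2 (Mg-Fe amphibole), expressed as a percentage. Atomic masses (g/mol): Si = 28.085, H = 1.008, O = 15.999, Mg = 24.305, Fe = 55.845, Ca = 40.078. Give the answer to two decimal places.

M((Mg0.68Fe0.32)5Ca2Si8O22(OH)2) = 862.817 g/mol.
Si contributes 8 × 28.085 = 224.680 g per mole.
224.680/862.817 = 0.2604 → 26.04%.

26.04 mass %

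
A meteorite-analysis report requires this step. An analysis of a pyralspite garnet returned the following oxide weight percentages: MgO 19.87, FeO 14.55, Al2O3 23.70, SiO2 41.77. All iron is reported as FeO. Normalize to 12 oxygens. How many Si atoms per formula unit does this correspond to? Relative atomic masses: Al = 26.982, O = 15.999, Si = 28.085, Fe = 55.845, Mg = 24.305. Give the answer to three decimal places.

19.87 wt% MgO ÷ 40.304 g/mol = 0.49300 mol, giving 0.49300 Mg and 0.49300 O.
14.55 wt% FeO ÷ 71.844 g/mol = 0.20252 mol, giving 0.20252 Fe and 0.20252 O.
23.70 wt% Al2O3 ÷ 101.961 g/mol = 0.23244 mol, giving 0.46488 Al and 0.69732 O.
41.77 wt% SiO2 ÷ 60.083 g/mol = 0.69520 mol, giving 0.69520 Si and 1.39040 O.
Oxygen sums to 2.78324; scaling by 12/2.78324 = 4.31152 puts the formula on 12 O.
Si: 0.69520 × 4.31152 = 2.997 atoms per formula unit.

2.997 Si apfu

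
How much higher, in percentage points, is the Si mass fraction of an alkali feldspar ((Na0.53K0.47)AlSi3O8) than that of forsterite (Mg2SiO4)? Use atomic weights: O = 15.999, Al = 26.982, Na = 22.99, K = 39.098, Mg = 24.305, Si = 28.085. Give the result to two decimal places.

Si in (Na0.53K0.47)AlSi3O8: molar mass 269.790 g/mol; 3×28.085 = 84.255 g → 31.23 wt%.
Si in Mg2SiO4: molar mass 140.691 g/mol; 1×28.085 = 28.085 g → 19.96 wt%.
Difference = 31.23 − 19.96 = 11.27 percentage points.

11.27 percentage points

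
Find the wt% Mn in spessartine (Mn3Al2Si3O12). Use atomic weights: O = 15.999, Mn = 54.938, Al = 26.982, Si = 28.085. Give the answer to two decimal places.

33.29 mass %

M(Mn3Al2Si3O12) = 495.021 g/mol.
Mn contributes 3 × 54.938 = 164.814 g per mole.
164.814/495.021 = 0.3329 → 33.29%.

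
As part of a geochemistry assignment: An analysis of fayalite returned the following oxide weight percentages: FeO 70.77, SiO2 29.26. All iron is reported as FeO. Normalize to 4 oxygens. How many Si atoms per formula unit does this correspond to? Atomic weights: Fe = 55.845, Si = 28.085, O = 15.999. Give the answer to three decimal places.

70.77 wt% FeO ÷ 71.844 g/mol = 0.98505 mol, giving 0.98505 Fe and 0.98505 O.
29.26 wt% SiO2 ÷ 60.083 g/mol = 0.48699 mol, giving 0.48699 Si and 0.97398 O.
Oxygen sums to 1.95903; scaling by 4/1.95903 = 2.04183 puts the formula on 4 O.
Si: 0.48699 × 2.04183 = 0.994 atoms per formula unit.

0.994 Si apfu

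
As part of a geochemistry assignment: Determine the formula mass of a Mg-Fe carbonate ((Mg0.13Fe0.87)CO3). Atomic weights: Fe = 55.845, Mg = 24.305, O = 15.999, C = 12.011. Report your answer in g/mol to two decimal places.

M = 0.13*24.305 + 0.87*55.845 + 1*12.011 + 3*15.999

111.75 g/mol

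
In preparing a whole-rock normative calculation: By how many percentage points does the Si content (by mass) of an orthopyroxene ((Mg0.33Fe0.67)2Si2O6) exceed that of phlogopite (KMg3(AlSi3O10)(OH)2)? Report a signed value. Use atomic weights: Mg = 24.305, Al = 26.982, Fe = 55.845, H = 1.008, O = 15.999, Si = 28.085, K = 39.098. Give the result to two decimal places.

2.92 percentage points

First mineral: 56.170 g Si in 243.038 g formula = 23.11 wt% Si.
Second mineral: 84.255 g Si in 417.254 g formula = 20.19 wt% Si.
23.11% − 20.19% gives a difference of 2.92 percentage points.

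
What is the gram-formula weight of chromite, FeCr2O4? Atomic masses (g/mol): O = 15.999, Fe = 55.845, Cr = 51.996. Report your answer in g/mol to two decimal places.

223.83 g/mol

Fe: 1 × 55.845 = 55.8450
Cr: 2 × 51.996 = 103.9920
O: 4 × 15.999 = 63.9960
Summing the contributions gives the formula mass.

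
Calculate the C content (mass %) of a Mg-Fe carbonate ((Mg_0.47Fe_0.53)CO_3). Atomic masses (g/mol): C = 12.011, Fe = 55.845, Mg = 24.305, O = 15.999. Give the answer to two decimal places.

11.89 mass %

M((Mg_0.47Fe_0.53)CO_3) = 101.029 g/mol.
C contributes 1 × 12.011 = 12.011 g per mole.
12.011/101.029 = 0.1189 → 11.89%.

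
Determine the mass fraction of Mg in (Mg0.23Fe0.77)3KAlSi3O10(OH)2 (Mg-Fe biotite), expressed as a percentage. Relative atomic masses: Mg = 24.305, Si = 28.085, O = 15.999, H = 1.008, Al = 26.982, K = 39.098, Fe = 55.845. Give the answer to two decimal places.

3.42 wt%

Molar mass of (Mg0.23Fe0.77)3KAlSi3O10(OH)2: 0.69×24.305 + 2.31×55.845 + 1×39.098 + 1×26.982 + 3×28.085 + 12×15.999 + 2×1.008 = 490.111 g/mol.
Mass of Mg per formula unit: 0.69 × 24.305 = 16.770 g.
Weight fraction Mg = 16.770 / 490.111 = 0.0342.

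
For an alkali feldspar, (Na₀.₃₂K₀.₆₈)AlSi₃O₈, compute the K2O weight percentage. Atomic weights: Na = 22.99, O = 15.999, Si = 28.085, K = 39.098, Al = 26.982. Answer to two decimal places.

11.72 wt%

Molar mass of (Na₀.₃₂K₀.₆₈)AlSi₃O₈ = 0.32*22.99 + 0.68*39.098 + 1*26.982 + 3*28.085 + 8*15.999 = 273.172 g/mol.
Each formula unit contains 0.68 K, equivalent to 0.68/2 = 0.3400 mol K2O.
M(K2O) = 2×39.098 + 1×15.999 = 94.195 g/mol.
Mass of K2O per formula unit = 0.3400 × 94.195 = 32.026 g.
K2O wt% = 32.026 / 273.172 × 100 = 11.72%.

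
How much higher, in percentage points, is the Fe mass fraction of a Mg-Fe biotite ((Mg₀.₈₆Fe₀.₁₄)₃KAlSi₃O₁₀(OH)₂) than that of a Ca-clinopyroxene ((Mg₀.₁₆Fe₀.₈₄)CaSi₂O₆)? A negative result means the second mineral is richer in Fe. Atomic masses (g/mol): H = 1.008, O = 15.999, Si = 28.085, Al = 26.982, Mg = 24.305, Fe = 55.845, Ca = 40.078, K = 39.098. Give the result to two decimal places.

-13.85 percentage points

M((Mg₀.₈₆Fe₀.₁₄)₃KAlSi₃O₁₀(OH)₂) = 430.501 g/mol, so wt% Fe = 23.455/430.501 × 100 = 5.45%.
M((Mg₀.₁₆Fe₀.₈₄)CaSi₂O₆) = 243.041 g/mol, so wt% Fe = 46.910/243.041 × 100 = 19.30%.
5.45 − 19.30 = -13.85 pp.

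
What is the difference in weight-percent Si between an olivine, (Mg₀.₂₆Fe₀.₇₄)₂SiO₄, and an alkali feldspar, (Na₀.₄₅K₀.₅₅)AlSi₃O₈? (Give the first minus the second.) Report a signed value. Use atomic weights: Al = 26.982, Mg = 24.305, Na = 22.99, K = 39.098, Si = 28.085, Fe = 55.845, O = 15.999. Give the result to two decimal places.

M((Mg₀.₂₆Fe₀.₇₄)₂SiO₄) = 187.370 g/mol, so wt% Si = 28.085/187.370 × 100 = 14.99%.
M((Na₀.₄₅K₀.₅₅)AlSi₃O₈) = 271.078 g/mol, so wt% Si = 84.255/271.078 × 100 = 31.08%.
14.99 − 31.08 = -16.09 pp.

-16.09 percentage points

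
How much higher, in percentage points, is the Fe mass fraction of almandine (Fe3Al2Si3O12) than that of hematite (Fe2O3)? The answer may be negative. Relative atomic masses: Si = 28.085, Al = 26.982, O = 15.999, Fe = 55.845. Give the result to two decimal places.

Fe in Fe3Al2Si3O12: molar mass 497.742 g/mol; 3×55.845 = 167.535 g → 33.66 wt%.
Fe in Fe2O3: molar mass 159.687 g/mol; 2×55.845 = 111.690 g → 69.94 wt%.
Difference = 33.66 − 69.94 = -36.28 percentage points.

-36.28 percentage points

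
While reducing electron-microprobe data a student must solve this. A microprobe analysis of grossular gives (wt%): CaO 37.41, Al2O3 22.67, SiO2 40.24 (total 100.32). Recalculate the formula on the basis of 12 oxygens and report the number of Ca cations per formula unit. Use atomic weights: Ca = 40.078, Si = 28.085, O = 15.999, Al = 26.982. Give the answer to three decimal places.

2.994 Ca apfu

CaO (M=56.077): mol = 0.66712; Ca = 0.66712, O = 0.66712.
Al2O3 (M=101.961): mol = 0.22234; Al = 0.44468, O = 0.66702.
SiO2 (M=60.083): mol = 0.66974; Si = 0.66974, O = 1.33948.
ΣO = 2.67362; factor = 12/ΣO = 4.48830.
Ca apfu = 0.66712 × 4.48830 = 2.994.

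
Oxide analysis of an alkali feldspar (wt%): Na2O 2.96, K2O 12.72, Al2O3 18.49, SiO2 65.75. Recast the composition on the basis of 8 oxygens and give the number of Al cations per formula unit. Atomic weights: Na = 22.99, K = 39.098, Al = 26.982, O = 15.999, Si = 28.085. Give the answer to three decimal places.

2.96 wt% Na2O ÷ 61.979 g/mol = 0.04776 mol, giving 0.09552 Na and 0.04776 O.
12.72 wt% K2O ÷ 94.195 g/mol = 0.13504 mol, giving 0.27008 K and 0.13504 O.
18.49 wt% Al2O3 ÷ 101.961 g/mol = 0.18134 mol, giving 0.36268 Al and 0.54402 O.
65.75 wt% SiO2 ÷ 60.083 g/mol = 1.09432 mol, giving 1.09432 Si and 2.18864 O.
Oxygen sums to 2.91546; scaling by 8/2.91546 = 2.74399 puts the formula on 8 O.
Al: 0.36268 × 2.74399 = 0.995 atoms per formula unit.

0.995 Al apfu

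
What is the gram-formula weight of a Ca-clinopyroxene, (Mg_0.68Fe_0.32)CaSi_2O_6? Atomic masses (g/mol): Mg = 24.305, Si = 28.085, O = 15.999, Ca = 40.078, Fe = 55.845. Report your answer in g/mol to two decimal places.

M = 0.68×24.305 + 0.32×55.845 + 1×40.078 + 2×28.085 + 6×15.999

226.64 g/mol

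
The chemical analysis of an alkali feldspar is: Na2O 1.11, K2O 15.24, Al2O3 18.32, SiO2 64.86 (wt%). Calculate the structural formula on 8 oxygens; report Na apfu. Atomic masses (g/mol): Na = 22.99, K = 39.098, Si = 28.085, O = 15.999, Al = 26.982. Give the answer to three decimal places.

0.100 Na apfu

Na2O (M=61.979): mol = 0.01791; Na = 0.03582, O = 0.01791.
K2O (M=94.195): mol = 0.16179; K = 0.32358, O = 0.16179.
Al2O3 (M=101.961): mol = 0.17968; Al = 0.35936, O = 0.53904.
SiO2 (M=60.083): mol = 1.07951; Si = 1.07951, O = 2.15902.
ΣO = 2.87776; factor = 8/ΣO = 2.77994.
Na apfu = 0.03582 × 2.77994 = 0.100.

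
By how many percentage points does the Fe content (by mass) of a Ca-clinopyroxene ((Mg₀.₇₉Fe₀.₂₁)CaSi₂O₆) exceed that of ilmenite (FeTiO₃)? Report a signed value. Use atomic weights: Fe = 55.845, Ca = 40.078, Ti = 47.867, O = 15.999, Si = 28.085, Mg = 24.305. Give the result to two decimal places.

M((Mg₀.₇₉Fe₀.₂₁)CaSi₂O₆) = 223.170 g/mol, so wt% Fe = 11.727/223.170 × 100 = 5.25%.
M(FeTiO₃) = 151.709 g/mol, so wt% Fe = 55.845/151.709 × 100 = 36.81%.
5.25 − 36.81 = -31.56 pp.

-31.56 percentage points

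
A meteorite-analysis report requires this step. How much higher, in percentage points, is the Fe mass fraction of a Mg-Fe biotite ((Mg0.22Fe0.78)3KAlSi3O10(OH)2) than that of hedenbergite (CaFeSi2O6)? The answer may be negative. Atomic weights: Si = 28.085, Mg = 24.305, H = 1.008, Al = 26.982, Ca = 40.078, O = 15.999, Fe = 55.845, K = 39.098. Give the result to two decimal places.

Fe in (Mg0.22Fe0.78)3KAlSi3O10(OH)2: molar mass 491.058 g/mol; 2.34×55.845 = 130.677 g → 26.61 wt%.
Fe in CaFeSi2O6: molar mass 248.087 g/mol; 1×55.845 = 55.845 g → 22.51 wt%.
Difference = 26.61 − 22.51 = 4.10 percentage points.

4.10 percentage points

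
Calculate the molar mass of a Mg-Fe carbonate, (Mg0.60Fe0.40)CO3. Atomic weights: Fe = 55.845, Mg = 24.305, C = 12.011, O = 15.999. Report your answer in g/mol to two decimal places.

96.93 g/mol

The formula mass is the sum 0.60*24.305 + 0.40*55.845 + 1*12.011 + 3*15.999.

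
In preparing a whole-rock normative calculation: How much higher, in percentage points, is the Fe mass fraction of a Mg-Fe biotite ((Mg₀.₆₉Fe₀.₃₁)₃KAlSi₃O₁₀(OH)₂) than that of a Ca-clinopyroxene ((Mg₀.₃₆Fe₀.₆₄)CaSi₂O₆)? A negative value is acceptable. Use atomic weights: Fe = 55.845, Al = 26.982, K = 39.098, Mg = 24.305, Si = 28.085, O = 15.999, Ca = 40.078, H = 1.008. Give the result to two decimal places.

Fe in (Mg₀.₆₉Fe₀.₃₁)₃KAlSi₃O₁₀(OH)₂: molar mass 446.586 g/mol; 0.93×55.845 = 51.936 g → 11.63 wt%.
Fe in (Mg₀.₃₆Fe₀.₆₄)CaSi₂O₆: molar mass 236.733 g/mol; 0.64×55.845 = 35.741 g → 15.10 wt%.
Difference = 11.63 − 15.10 = -3.47 percentage points.

-3.47 percentage points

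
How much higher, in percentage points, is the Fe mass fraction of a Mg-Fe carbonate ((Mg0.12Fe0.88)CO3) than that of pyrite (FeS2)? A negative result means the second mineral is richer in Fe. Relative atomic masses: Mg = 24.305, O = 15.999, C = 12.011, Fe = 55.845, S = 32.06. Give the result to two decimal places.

Fe in (Mg0.12Fe0.88)CO3: molar mass 112.068 g/mol; 0.88×55.845 = 49.144 g → 43.85 wt%.
Fe in FeS2: molar mass 119.965 g/mol; 1×55.845 = 55.845 g → 46.55 wt%.
Difference = 43.85 − 46.55 = -2.70 percentage points.

-2.70 percentage points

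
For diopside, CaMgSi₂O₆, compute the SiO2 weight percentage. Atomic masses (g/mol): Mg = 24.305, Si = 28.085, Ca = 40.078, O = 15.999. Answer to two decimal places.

55.49 wt%

M(CaMgSi₂O₆) = 216.547 g/mol; M(SiO2) = 60.083 g/mol.
Moles SiO2 per formula unit = 2 Si ÷ 1 = 2.0000.
SiO2 fraction = (2.0000 × 60.083) / 216.547 = 120.166/216.547 = 0.5549.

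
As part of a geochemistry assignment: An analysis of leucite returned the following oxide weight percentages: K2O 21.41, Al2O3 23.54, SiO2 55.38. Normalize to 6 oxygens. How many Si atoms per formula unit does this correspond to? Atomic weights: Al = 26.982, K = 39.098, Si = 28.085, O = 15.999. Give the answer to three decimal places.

2.001 Si apfu

21.41 wt% K2O ÷ 94.195 g/mol = 0.22729 mol, giving 0.45458 K and 0.22729 O.
23.54 wt% Al2O3 ÷ 101.961 g/mol = 0.23087 mol, giving 0.46174 Al and 0.69261 O.
55.38 wt% SiO2 ÷ 60.083 g/mol = 0.92172 mol, giving 0.92172 Si and 1.84344 O.
Oxygen sums to 2.76334; scaling by 6/2.76334 = 2.17129 puts the formula on 6 O.
Si: 0.92172 × 2.17129 = 2.001 atoms per formula unit.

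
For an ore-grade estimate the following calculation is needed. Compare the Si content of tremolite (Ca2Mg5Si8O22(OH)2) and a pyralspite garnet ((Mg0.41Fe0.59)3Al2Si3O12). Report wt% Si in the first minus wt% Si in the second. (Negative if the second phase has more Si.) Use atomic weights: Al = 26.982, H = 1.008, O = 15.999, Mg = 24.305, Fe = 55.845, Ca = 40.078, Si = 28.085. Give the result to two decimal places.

First mineral: 224.680 g Si in 812.353 g formula = 27.66 wt% Si.
Second mineral: 84.255 g Si in 458.948 g formula = 18.36 wt% Si.
27.66% − 18.36% gives a difference of 9.30 percentage points.

9.30 percentage points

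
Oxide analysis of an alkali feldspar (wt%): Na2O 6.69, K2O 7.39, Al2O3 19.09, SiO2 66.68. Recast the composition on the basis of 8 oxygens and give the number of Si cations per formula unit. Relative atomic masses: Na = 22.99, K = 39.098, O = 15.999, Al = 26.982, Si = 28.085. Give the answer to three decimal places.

2.992 Si apfu

6.69 wt% Na2O ÷ 61.979 g/mol = 0.10794 mol, giving 0.21588 Na and 0.10794 O.
7.39 wt% K2O ÷ 94.195 g/mol = 0.07845 mol, giving 0.15690 K and 0.07845 O.
19.09 wt% Al2O3 ÷ 101.961 g/mol = 0.18723 mol, giving 0.37446 Al and 0.56169 O.
66.68 wt% SiO2 ÷ 60.083 g/mol = 1.10980 mol, giving 1.10980 Si and 2.21960 O.
Oxygen sums to 2.96768; scaling by 8/2.96768 = 2.69571 puts the formula on 8 O.
Si: 1.10980 × 2.69571 = 2.992 atoms per formula unit.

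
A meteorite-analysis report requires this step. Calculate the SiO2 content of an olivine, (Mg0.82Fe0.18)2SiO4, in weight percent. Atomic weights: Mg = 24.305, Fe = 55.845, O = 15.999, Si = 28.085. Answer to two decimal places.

39.52 wt%

M((Mg0.82Fe0.18)2SiO4) = 152.045 g/mol; M(SiO2) = 60.083 g/mol.
Moles SiO2 per formula unit = 1 Si ÷ 1 = 1.0000.
SiO2 fraction = (1.0000 × 60.083) / 152.045 = 60.083/152.045 = 0.3952.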